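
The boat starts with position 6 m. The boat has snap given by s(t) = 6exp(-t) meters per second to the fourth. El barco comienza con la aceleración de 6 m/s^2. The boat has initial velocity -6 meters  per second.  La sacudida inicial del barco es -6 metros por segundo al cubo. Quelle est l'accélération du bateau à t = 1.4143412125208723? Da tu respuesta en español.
Necesitamos integrar nuestra ecuación del snap s(t) = 6·exp(-t) 2 veces. La integral del snap, con j(0) = -6, da la sacudida: j(t) = -6·exp(-t). Integrando la sacudida y usando la condición inicial a(0) = 6, obtenemos a(t) = 6·exp(-t). De la ecuación de la aceleración a(t) = 6·exp(-t), sustituimos t = 1.4143412125208723 para obtener a = 1.45851421516675.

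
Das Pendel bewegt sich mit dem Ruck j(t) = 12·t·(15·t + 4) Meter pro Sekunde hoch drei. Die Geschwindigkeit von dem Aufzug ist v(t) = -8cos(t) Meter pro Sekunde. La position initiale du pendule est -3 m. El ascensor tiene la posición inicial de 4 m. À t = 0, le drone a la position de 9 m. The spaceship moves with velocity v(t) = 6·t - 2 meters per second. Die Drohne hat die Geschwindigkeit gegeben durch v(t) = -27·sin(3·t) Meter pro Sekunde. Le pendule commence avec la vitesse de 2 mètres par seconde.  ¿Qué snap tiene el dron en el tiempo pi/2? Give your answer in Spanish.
Para resolver esto, necesitamos tomar 3 derivadas de nuestra ecuación de la velocidad v(t) = -27·sin(3·t). Tomando d/dt de v(t), encontramos a(t) = -81·cos(3·t). La derivada de la aceleración da la sacudida: j(t) = 243·sin(3·t). Derivando la sacudida, obtenemos el snap: s(t) = 729·cos(3·t). Tenemos el snap s(t) = 729·cos(3·t). Sustituyendo t = pi/2: s(pi/2) = 0.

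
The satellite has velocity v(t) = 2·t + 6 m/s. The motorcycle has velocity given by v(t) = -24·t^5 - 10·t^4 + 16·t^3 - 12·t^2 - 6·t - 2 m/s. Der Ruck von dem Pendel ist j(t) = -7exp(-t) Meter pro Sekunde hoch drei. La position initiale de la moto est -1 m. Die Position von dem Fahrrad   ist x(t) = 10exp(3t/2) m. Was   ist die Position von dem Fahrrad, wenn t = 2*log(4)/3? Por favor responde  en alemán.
Aus der Gleichung für die Position x(t) = 10·exp(3·t/2), setzen wir t = 2*log(4)/3 ein und erhalten x = 40.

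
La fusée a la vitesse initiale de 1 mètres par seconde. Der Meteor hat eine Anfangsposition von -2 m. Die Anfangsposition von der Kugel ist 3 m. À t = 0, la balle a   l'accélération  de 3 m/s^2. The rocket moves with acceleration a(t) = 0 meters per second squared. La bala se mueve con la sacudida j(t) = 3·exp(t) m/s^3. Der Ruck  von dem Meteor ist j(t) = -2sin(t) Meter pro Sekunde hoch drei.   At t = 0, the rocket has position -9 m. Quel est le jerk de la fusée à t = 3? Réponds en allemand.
Um dies zu lösen, müssen wir 1 Ableitung unserer Gleichung für die Beschleunigung a(t) = 0 nehmen. Die Ableitung von der Beschleunigung ergibt den Ruck: j(t) = 0. Wir haben den Ruck j(t) = 0. Durch Einsetzen von t = 3: j(3) = 0.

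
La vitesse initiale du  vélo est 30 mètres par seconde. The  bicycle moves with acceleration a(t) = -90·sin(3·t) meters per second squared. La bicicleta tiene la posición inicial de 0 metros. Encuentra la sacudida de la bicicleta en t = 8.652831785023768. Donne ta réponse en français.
Pour résoudre ceci, nous devons prendre 1 dérivée de notre équation de l'accélération a(t) = -90·sin(3·t). En dérivant l'accélération, nous obtenons le jerk: j(t) = -270·cos(3·t). De l'équation du jerk j(t) = -270·cos(3·t), nous substituons t = 8.652831785023768 pour obtenir j = -183.060764339317.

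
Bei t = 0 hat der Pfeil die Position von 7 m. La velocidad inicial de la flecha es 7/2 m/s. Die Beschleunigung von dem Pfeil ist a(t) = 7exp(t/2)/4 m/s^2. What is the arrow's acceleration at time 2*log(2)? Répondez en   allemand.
Mit a(t) = 7·exp(t/2)/4 und Einsetzen von t = 2*log(2), finden wir a = 7/2.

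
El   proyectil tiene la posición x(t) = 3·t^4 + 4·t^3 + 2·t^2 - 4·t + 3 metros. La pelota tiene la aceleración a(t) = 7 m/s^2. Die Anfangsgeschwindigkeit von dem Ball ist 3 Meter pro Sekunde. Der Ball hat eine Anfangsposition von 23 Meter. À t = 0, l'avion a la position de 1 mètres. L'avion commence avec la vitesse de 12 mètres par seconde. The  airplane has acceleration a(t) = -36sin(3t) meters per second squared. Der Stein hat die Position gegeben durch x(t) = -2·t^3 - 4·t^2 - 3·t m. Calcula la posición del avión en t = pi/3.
Debemos encontrar la integral de nuestra ecuación de la aceleración a(t) = -36·sin(3·t) 2 veces. La integral de la aceleración es la velocidad. Usando v(0) = 12, obtenemos v(t) = 12·cos(3·t). Integrando la velocidad y usando la condición inicial x(0) = 1, obtenemos x(t) = 4·sin(3·t) + 1. Tenemos la posición x(t) = 4·sin(3·t) + 1. Sustituyendo t = pi/3: x(pi/3) = 1.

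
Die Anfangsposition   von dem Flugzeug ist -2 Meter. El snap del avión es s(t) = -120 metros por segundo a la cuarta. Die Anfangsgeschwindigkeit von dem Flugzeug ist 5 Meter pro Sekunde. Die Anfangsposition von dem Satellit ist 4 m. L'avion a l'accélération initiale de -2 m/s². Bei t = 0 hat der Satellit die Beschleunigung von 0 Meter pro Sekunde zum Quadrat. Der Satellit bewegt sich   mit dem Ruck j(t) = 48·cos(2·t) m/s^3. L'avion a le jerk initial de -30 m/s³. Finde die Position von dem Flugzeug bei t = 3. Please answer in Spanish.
Partiendo del snap s(t) = -120, tomamos 4 integrales. Integrando el snap y usando la condición inicial j(0) = -30, obtenemos j(t) = -120·t - 30. Integrando la sacudida y usando la condición inicial a(0) = -2, obtenemos a(t) = -60·t^2 - 30·t - 2. Integrando la aceleración y usando la condición inicial v(0) = 5, obtenemos v(t) = -20·t^3 - 15·t^2 - 2·t + 5. Integrando la velocidad y usando la condición inicial x(0) = -2, obtenemos x(t) = -5·t^4 - 5·t^3 - t^2 + 5·t - 2. Tenemos la posición x(t) = -5·t^4 - 5·t^3 - t^2 + 5·t - 2. Sustituyendo t = 3: x(3) = -536.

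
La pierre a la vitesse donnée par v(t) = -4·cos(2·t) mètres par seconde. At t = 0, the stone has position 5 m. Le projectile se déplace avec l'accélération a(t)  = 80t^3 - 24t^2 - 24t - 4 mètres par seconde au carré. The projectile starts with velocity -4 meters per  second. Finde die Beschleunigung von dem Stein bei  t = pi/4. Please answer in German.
Um dies zu lösen, müssen wir 1 Ableitung unserer Gleichung für die Geschwindigkeit v(t) = -4·cos(2·t) nehmen. Die Ableitung von der Geschwindigkeit ergibt die Beschleunigung: a(t) = 8·sin(2·t). Wir haben die Beschleunigung a(t) = 8·sin(2·t). Durch Einsetzen von t = pi/4: a(pi/4) = 8.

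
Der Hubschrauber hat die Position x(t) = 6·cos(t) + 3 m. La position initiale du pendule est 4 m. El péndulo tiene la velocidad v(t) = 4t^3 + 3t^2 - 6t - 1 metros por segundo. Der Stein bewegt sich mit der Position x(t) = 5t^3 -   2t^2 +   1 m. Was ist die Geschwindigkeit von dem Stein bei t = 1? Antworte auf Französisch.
En partant de la position x(t) = 5·t^3 - 2·t^2 + 1, nous prenons 1 dérivée. En prenant d/dt de x(t), nous trouvons v(t) = 15·t^2 - 4·t. Nous avons la vitesse v(t) = 15·t^2 - 4·t. En substituant t = 1: v(1) = 11.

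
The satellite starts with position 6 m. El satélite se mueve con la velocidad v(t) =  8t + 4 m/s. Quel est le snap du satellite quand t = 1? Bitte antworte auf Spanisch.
Debemos derivar nuestra ecuación de la velocidad v(t) = 8·t + 4 3 veces. La derivada de la velocidad da la aceleración: a(t) = 8. Tomando d/dt de a(t), encontramos j(t) = 0. La derivada de la sacudida da el snap: s(t) = 0. Usando s(t) = 0 y sustituyendo t = 1, encontramos s = 0.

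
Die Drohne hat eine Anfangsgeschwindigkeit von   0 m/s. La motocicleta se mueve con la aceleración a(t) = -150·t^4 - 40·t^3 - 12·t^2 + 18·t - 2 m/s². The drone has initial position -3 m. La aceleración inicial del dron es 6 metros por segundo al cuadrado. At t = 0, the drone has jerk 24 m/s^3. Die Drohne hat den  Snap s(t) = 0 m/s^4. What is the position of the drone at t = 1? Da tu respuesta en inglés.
To find the answer, we compute 4 integrals of s(t) = 0. Integrating snap and using the initial condition j(0) = 24, we get j(t) = 24. Taking ∫j(t)dt and applying a(0) = 6, we find a(t) = 24·t + 6. Taking ∫a(t)dt and applying v(0) = 0, we find v(t) = 6·t·(2·t + 1). Integrating velocity and using the initial condition x(0) = -3, we get x(t) = 4·t^3 + 3·t^2 - 3. From the given position equation x(t) = 4·t^3 + 3·t^2 - 3, we substitute t = 1 to get x = 4.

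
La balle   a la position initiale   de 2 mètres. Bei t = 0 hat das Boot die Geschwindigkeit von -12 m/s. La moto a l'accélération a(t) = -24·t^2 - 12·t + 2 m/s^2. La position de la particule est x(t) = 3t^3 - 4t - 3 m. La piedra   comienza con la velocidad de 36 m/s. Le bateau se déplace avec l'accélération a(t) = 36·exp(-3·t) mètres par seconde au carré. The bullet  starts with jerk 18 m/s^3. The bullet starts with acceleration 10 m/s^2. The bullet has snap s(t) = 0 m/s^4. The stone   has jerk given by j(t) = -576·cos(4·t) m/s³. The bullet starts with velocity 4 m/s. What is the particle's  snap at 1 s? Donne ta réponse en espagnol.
Partiendo de la posición x(t) = 3·t^3 - 4·t - 3, tomamos 4 derivadas. Derivando la posición, obtenemos la velocidad: v(t) = 9·t^2 - 4. Tomando d/dt de v(t), encontramos a(t) = 18·t. La derivada de la aceleración da la sacudida: j(t) = 18. Derivando la sacudida, obtenemos el snap: s(t) = 0. Tenemos el snap s(t) = 0. Sustituyendo t = 1: s(1) = 0.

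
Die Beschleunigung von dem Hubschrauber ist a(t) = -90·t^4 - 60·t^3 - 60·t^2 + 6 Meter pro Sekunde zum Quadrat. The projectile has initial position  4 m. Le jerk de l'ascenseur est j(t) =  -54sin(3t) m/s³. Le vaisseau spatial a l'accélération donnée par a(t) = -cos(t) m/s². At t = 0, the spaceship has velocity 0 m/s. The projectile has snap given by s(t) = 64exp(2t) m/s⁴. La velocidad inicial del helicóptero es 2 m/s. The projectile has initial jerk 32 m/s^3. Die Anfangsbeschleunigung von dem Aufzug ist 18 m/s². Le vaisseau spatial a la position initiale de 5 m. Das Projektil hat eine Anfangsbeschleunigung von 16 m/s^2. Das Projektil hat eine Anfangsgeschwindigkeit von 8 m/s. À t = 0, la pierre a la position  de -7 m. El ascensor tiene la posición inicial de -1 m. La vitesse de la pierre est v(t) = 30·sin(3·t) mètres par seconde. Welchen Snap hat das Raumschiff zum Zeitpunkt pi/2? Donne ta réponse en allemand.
Ausgehend von der Beschleunigung a(t) = -cos(t), nehmen wir 2 Ableitungen. Mit d/dt von a(t) finden wir j(t) = sin(t). Mit d/dt von j(t) finden wir s(t) = cos(t). Aus der Gleichung für den Snap s(t) = cos(t), setzen wir t = pi/2 ein und erhalten s = 0.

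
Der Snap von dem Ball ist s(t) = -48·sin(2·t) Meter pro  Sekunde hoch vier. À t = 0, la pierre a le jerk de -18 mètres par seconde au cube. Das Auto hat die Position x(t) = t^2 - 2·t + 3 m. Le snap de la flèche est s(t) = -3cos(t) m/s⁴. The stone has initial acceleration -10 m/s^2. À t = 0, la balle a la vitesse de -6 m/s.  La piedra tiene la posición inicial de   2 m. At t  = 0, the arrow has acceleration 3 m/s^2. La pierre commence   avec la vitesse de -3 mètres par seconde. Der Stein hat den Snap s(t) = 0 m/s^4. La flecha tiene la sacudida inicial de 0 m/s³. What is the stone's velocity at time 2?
We must find the antiderivative of our snap equation s(t) = 0 3 times. Finding the integral of s(t) and using j(0) = -18: j(t) = -18. Taking ∫j(t)dt and applying a(0) = -10, we find a(t) = -18·t - 10. The integral of acceleration is velocity. Using v(0) = -3, we get v(t) = -9·t^2 - 10·t - 3. From the given velocity equation v(t) = -9·t^2 - 10·t - 3, we substitute t = 2 to get v = -59.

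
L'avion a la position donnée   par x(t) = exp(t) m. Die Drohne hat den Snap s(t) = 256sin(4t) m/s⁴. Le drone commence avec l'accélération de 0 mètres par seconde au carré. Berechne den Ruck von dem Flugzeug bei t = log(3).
Wir müssen unsere Gleichung für die Position x(t) = exp(t) 3-mal ableiten. Mit d/dt von x(t) finden wir v(t) = exp(t). Mit d/dt von v(t) finden wir a(t) = exp(t). Durch Ableiten von der Beschleunigung erhalten wir den Ruck: j(t) = exp(t). Wir haben den Ruck j(t) = exp(t). Durch Einsetzen von t = log(3): j(log(3)) = 3.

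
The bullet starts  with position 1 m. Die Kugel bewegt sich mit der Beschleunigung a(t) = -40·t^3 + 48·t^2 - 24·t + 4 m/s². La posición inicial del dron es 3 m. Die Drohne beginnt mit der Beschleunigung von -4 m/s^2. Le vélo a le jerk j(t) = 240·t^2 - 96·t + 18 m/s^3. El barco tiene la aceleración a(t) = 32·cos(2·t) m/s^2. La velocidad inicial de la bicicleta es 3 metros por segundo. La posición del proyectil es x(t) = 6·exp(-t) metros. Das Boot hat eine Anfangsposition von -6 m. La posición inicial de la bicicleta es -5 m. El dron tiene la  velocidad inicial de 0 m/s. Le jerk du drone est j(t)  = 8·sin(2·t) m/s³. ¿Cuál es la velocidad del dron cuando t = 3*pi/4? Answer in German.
Wir müssen die Stammfunktion unserer Gleichung für den Ruck j(t) = 8·sin(2·t) 2-mal finden. Durch Integration von dem Ruck und Verwendung der Anfangsbedingung a(0) = -4, erhalten wir a(t) = -4·cos(2·t). Die Stammfunktion von der Beschleunigung, mit v(0) = 0, ergibt die Geschwindigkeit: v(t) = -2·sin(2·t). Wir haben die Geschwindigkeit v(t) = -2·sin(2·t). Durch Einsetzen von t = 3*pi/4: v(3*pi/4) = 2.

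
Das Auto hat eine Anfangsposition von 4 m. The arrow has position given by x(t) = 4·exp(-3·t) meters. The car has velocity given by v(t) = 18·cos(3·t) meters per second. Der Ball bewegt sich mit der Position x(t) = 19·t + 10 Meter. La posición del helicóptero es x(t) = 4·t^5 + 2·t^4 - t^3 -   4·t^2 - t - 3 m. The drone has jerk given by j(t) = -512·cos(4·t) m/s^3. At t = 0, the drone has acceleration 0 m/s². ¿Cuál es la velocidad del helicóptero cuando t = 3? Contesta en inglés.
Starting from position x(t) = 4·t^5 + 2·t^4 - t^3 - 4·t^2 - t - 3, we take 1 derivative. Differentiating position, we get velocity: v(t) = 20·t^4 + 8·t^3 - 3·t^2 - 8·t - 1. We have velocity v(t) = 20·t^4 + 8·t^3 - 3·t^2 - 8·t - 1. Substituting t = 3: v(3) = 1784.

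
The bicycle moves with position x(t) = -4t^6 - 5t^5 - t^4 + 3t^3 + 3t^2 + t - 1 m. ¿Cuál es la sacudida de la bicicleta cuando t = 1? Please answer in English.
Starting from position x(t) = -4·t^6 - 5·t^5 - t^4 + 3·t^3 + 3·t^2 + t - 1, we take 3 derivatives. Differentiating position, we get velocity: v(t) = -24·t^5 - 25·t^4 - 4·t^3 + 9·t^2 + 6·t + 1. Taking d/dt of v(t), we find a(t) = -120·t^4 - 100·t^3 - 12·t^2 + 18·t + 6. Differentiating acceleration, we get jerk: j(t) = -480·t^3 - 300·t^2 - 24·t + 18. From the given jerk equation j(t) = -480·t^3 - 300·t^2 - 24·t + 18, we substitute t = 1 to get j = -786.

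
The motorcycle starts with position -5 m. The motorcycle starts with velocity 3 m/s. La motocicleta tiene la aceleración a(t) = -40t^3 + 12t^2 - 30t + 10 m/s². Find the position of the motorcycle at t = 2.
To find the answer, we compute 2 integrals of a(t) = -40·t^3 + 12·t^2 - 30·t + 10. The antiderivative of acceleration is velocity. Using v(0) = 3, we get v(t) = -10·t^4 + 4·t^3 - 15·t^2 + 10·t + 3. The antiderivative of velocity is position. Using x(0) = -5, we get x(t) = -2·t^5 + t^4 - 5·t^3 + 5·t^2 + 3·t - 5. From the given position equation x(t) = -2·t^5 + t^4 - 5·t^3 + 5·t^2 + 3·t - 5, we substitute t = 2 to get x = -67.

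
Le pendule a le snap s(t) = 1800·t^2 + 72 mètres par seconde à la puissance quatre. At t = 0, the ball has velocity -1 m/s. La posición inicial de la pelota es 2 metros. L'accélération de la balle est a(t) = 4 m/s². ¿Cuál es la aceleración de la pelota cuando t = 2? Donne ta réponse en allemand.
Aus der Gleichung für die Beschleunigung a(t) = 4, setzen wir t = 2 ein und erhalten a = 4.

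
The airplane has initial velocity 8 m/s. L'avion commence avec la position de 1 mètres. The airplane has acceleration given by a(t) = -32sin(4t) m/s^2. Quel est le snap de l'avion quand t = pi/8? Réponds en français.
Nous devons dériver notre équation de l'accélération a(t) = -32·sin(4·t) 2 fois. En dérivant l'accélération, nous obtenons le jerk: j(t) = -128·cos(4·t). La dérivée du jerk donne le snap: s(t) = 512·sin(4·t). De l'équation du snap s(t) = 512·sin(4·t), nous substituons t = pi/8 pour obtenir s = 512.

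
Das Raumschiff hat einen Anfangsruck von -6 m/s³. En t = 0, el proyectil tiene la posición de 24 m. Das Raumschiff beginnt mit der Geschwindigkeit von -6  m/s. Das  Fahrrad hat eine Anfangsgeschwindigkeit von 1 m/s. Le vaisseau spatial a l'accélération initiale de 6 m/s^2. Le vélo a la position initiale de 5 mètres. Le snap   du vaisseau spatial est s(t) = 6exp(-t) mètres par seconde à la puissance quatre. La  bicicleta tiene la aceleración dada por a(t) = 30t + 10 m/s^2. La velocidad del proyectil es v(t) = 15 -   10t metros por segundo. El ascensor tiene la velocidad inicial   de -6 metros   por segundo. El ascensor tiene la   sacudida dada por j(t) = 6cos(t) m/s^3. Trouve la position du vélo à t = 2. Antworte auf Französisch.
Nous devons intégrer notre équation de l'accélération a(t) = 30·t + 10 2 fois. La primitive de l'accélération, avec v(0) = 1, donne la vitesse: v(t) = 15·t^2 + 10·t + 1. La primitive de la vitesse est la position. En utilisant x(0) = 5, nous obtenons x(t) = 5·t^3 + 5·t^2 + t + 5. En utilisant x(t) = 5·t^3 + 5·t^2 + t + 5 et en substituant t = 2, nous trouvons x = 67.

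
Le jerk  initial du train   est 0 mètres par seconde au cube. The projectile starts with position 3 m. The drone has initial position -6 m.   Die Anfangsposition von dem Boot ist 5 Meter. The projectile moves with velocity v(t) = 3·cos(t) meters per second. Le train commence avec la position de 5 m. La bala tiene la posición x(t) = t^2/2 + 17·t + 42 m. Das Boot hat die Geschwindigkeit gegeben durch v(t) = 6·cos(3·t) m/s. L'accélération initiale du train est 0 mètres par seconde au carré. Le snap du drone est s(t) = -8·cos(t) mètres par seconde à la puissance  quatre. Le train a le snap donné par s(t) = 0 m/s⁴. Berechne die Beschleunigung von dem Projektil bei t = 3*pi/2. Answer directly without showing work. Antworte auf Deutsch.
Bei t = 3*pi/2, a = 3.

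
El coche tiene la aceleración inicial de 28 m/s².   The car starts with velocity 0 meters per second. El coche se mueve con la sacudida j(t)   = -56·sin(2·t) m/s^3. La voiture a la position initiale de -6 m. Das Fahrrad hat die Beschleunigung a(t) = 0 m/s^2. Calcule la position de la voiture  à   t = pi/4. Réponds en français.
En partant du jerk j(t) = -56·sin(2·t), nous prenons 3 intégrales. L'intégrale du jerk est l'accélération. En utilisant a(0) = 28, nous obtenons a(t) = 28·cos(2·t). En prenant ∫a(t)dt et en appliquant v(0) = 0, nous trouvons v(t) = 14·sin(2·t). L'intégrale de la vitesse est la position. En utilisant x(0) = -6, nous obtenons x(t) = 1 - 7·cos(2·t). En utilisant x(t) = 1 - 7·cos(2·t) et en substituant t = pi/4, nous trouvons x = 1.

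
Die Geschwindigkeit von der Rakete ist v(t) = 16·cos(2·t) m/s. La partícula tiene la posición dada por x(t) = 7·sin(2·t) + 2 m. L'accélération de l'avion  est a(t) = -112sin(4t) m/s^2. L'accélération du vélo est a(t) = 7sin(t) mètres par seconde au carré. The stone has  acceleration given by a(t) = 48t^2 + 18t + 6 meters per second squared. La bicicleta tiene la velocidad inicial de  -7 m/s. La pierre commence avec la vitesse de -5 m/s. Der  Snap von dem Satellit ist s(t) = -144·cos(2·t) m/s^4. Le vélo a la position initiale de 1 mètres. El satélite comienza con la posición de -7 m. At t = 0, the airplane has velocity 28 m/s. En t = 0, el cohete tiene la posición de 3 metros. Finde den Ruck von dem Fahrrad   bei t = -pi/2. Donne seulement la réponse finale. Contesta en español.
La respuesta es 0.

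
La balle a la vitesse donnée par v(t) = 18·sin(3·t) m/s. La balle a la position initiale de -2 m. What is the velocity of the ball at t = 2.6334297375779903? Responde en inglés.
We have velocity v(t) = 18·sin(3·t). Substituting t = 2.6334297375779903: v(2.6334297375779903) = 17.9807039219107.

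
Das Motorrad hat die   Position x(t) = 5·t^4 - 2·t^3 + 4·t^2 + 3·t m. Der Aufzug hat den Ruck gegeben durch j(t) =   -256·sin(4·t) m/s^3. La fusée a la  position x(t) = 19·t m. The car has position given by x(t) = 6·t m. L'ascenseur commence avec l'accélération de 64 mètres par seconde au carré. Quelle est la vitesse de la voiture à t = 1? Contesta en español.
Para resolver esto, necesitamos tomar 1 derivada de nuestra ecuación de la posición x(t) = 6·t. Derivando la posición, obtenemos la velocidad: v(t) = 6. Usando v(t) = 6 y sustituyendo t = 1, encontramos v = 6.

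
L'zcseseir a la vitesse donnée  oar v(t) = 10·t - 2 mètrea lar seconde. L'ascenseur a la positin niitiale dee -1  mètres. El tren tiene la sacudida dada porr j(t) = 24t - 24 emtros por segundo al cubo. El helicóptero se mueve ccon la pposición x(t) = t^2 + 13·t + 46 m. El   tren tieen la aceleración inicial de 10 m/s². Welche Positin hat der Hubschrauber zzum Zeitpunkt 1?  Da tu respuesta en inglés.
From the given position equation x(t) = t^2 + 13·t + 46, we substitute t = 1 to get x = 60.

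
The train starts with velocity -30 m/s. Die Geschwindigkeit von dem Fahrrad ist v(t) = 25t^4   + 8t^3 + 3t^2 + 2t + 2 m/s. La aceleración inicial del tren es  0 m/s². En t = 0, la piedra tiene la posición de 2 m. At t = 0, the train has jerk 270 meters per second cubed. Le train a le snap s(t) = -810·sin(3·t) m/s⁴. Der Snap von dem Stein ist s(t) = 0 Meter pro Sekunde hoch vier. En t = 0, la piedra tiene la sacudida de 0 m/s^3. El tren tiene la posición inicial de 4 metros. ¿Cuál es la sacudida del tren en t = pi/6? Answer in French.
Nous devons trouver l'intégrale de notre équation du snap s(t) = -810·sin(3·t) 1 fois. En intégrant le snap et en utilisant la condition initiale j(0) = 270, nous obtenons j(t) = 270·cos(3·t). En utilisant j(t) = 270·cos(3·t) et en substituant t = pi/6, nous trouvons j = 0.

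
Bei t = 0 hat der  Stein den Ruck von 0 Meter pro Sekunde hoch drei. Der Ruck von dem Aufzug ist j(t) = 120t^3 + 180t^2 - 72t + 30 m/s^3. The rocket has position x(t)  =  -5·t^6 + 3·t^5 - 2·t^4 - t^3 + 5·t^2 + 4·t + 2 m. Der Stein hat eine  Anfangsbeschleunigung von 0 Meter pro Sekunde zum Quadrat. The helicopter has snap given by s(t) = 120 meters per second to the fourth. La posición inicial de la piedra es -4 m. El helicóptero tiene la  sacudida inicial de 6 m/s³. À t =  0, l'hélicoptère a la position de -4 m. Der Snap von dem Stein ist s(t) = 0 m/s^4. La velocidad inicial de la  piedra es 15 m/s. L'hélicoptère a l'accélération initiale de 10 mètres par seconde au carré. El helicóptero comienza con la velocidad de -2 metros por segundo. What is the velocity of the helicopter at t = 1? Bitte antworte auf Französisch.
Nous devons intégrer notre équation du snap s(t) = 120 3 fois. La primitive du snap, avec j(0) = 6, donne le jerk: j(t) = 120·t + 6. En intégrant le jerk et en utilisant la condition initiale a(0) = 10, nous obtenons a(t) = 60·t^2 + 6·t + 10. La primitive de l'accélération est la vitesse. En utilisant v(0) = -2, nous obtenons v(t) = 20·t^3 + 3·t^2 + 10·t - 2. En utilisant v(t) = 20·t^3 + 3·t^2 + 10·t - 2 et en substituant t = 1, nous trouvons v = 31.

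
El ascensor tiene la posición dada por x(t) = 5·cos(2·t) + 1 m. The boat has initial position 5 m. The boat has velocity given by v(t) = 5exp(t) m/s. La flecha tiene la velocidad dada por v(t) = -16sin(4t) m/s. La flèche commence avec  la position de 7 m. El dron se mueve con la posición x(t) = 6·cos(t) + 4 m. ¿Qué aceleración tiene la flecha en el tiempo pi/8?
Debemos derivar nuestra ecuación de la velocidad v(t) = -16·sin(4·t) 1 vez. La derivada de la velocidad da la aceleración: a(t) = -64·cos(4·t). Usando a(t) = -64·cos(4·t) y sustituyendo t = pi/8, encontramos a = 0.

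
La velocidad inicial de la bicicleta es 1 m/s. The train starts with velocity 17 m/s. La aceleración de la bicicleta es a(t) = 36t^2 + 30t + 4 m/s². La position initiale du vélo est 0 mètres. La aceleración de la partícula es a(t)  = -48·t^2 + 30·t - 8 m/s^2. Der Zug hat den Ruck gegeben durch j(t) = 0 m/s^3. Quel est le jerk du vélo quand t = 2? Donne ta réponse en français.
En partant de l'accélération a(t) = 36·t^2 + 30·t + 4, nous prenons 1 dérivée. La dérivée de l'accélération donne le jerk: j(t) = 72·t + 30. En utilisant j(t) = 72·t + 30 et en substituant t = 2, nous trouvons j = 174.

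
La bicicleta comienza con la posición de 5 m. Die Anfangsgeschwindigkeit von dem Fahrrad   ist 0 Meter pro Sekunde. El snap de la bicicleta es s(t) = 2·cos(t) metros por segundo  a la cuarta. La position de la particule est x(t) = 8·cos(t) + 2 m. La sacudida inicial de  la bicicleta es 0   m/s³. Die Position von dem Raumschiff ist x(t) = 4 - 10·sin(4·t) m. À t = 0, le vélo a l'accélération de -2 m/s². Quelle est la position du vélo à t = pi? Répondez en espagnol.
Debemos encontrar la integral de nuestra ecuación del snap s(t) = 2·cos(t) 4 veces. La integral del snap es la sacudida. Usando j(0) = 0, obtenemos j(t) = 2·sin(t). La integral de la sacudida es la aceleración. Usando a(0) = -2, obtenemos a(t) = -2·cos(t). Tomando ∫a(t)dt y aplicando v(0) = 0, encontramos v(t) = -2·sin(t). Tomando ∫v(t)dt y aplicando x(0) = 5, encontramos x(t) = 2·cos(t) + 3. Usando x(t) = 2·cos(t) + 3 y sustituyendo t = pi, encontramos x = 1.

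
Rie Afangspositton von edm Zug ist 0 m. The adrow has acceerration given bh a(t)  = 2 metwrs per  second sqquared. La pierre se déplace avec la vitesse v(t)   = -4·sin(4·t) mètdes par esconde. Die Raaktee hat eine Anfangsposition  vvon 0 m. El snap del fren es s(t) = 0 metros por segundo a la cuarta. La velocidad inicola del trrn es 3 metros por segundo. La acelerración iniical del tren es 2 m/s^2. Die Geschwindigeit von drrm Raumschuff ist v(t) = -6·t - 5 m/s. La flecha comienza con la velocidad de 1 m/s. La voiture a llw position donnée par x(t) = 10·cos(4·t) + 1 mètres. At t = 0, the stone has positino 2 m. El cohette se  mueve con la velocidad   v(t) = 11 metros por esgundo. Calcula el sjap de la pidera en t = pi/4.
Partiendo de la velocidad v(t) = -4·sin(4·t), tomamos 3 derivadas. La derivada de la velocidad da la aceleración: a(t) = -16·cos(4·t). La derivada de la aceleración da la sacudida: j(t) = 64·sin(4·t). Derivando la sacudida, obtenemos el snap: s(t) = 256·cos(4·t). Tenemos el snap s(t) = 256·cos(4·t). Sustituyendo t = pi/4: s(pi/4) = -256.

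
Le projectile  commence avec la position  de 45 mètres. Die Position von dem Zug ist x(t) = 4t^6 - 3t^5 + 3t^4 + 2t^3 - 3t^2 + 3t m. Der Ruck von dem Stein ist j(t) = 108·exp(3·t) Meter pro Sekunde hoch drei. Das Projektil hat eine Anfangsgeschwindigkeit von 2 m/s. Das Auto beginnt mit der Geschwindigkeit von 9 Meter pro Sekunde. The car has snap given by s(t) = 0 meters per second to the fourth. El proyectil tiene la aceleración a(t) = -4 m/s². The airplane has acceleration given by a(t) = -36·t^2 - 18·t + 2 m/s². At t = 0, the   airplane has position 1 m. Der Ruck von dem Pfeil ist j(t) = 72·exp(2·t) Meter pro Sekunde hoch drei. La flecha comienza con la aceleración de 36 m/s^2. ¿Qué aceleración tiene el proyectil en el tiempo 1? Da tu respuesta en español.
Usando a(t) = -4 y sustituyendo t = 1, encontramos a = -4.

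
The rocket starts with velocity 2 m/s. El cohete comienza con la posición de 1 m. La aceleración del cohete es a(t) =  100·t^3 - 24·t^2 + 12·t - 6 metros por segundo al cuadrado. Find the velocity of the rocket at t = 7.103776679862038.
Starting from acceleration a(t) = 100·t^3 - 24·t^2 + 12·t - 6, we take 1 integral. Finding the antiderivative of a(t) and using v(0) = 2: v(t) = 25·t^4 - 8·t^3 + 6·t^2 - 6·t + 2. From the given velocity equation v(t) = 25·t^4 - 8·t^3 + 6·t^2 - 6·t + 2, we substitute t = 7.103776679862038 to get v = 61058.7815062475.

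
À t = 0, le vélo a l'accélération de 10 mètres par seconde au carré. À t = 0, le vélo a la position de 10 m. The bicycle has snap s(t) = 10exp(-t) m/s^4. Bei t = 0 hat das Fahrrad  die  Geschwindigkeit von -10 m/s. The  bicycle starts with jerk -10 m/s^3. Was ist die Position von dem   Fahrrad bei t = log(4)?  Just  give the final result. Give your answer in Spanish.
En t = log(4), x = 5/2.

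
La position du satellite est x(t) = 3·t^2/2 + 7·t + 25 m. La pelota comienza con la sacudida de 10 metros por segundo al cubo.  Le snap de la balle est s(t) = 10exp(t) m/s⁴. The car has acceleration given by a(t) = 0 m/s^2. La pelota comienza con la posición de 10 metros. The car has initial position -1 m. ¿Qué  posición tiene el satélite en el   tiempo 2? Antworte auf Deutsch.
Aus der Gleichung für die Position x(t) = 3·t^2/2 + 7·t + 25, setzen wir t = 2 ein und erhalten x = 45.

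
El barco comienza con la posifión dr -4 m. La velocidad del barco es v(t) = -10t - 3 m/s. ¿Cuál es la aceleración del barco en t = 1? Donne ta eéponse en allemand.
Wir müssen unsere Gleichung für die Geschwindigkeit v(t) = -10·t - 3 1-mal ableiten. Die Ableitung von der Geschwindigkeit ergibt die Beschleunigung: a(t) = -10. Wir haben die Beschleunigung a(t) = -10. Durch Einsetzen von t = 1: a(1) = -10.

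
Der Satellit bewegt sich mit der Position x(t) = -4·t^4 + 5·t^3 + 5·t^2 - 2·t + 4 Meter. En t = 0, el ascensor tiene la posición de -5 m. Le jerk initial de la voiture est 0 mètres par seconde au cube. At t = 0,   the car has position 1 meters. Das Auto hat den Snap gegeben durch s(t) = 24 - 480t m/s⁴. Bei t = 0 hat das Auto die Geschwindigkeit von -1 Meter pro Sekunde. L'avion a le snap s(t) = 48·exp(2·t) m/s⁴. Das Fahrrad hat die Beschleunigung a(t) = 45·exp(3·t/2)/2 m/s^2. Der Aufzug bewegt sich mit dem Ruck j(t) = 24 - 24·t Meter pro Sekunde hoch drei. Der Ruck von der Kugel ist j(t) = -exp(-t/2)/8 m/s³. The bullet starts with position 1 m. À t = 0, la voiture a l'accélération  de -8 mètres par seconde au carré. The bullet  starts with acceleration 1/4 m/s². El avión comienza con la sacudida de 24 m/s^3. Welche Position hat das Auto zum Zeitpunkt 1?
Um dies zu lösen, müssen wir 4 Integrale unserer Gleichung für den Snap s(t) = 24 - 480·t finden. Mit ∫s(t)dt und Anwendung von j(0) = 0, finden wir j(t) = 24·t·(1 - 10·t). Die Stammfunktion von dem Ruck ist die Beschleunigung. Mit a(0) = -8 erhalten wir a(t) = -80·t^3 + 12·t^2 - 8. Mit ∫a(t)dt und Anwendung von v(0) = -1, finden wir v(t) = -20·t^4 + 4·t^3 - 8·t - 1. Das Integral von der Geschwindigkeit ist die Position. Mit x(0) = 1 erhalten wir x(t) = -4·t^5 + t^4 - 4·t^2 - t + 1. Wir haben die Position x(t) = -4·t^5 + t^4 - 4·t^2 - t + 1. Durch Einsetzen von t = 1: x(1) = -7.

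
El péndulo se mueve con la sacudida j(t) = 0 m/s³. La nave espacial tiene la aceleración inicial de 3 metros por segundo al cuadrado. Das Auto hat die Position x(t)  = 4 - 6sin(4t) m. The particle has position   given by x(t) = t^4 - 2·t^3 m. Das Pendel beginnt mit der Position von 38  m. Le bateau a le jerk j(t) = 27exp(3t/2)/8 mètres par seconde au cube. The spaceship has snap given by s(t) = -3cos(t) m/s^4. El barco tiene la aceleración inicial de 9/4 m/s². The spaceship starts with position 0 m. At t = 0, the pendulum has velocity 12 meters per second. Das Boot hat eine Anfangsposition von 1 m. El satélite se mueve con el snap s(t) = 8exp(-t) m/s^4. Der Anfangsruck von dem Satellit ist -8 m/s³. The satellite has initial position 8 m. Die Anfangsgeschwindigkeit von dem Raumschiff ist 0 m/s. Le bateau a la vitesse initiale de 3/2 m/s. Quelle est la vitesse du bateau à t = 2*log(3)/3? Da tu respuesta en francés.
Nous devons trouver l'intégrale de notre équation du jerk j(t) = 27·exp(3·t/2)/8 2 fois. En intégrant le jerk et en utilisant la condition initiale a(0) = 9/4, nous obtenons a(t) = 9·exp(3·t/2)/4. La primitive de l'accélération, avec v(0) = 3/2, donne la vitesse: v(t) = 3·exp(3·t/2)/2. De l'équation de la vitesse v(t) = 3·exp(3·t/2)/2, nous substituons t = 2*log(3)/3 pour obtenir v = 9/2.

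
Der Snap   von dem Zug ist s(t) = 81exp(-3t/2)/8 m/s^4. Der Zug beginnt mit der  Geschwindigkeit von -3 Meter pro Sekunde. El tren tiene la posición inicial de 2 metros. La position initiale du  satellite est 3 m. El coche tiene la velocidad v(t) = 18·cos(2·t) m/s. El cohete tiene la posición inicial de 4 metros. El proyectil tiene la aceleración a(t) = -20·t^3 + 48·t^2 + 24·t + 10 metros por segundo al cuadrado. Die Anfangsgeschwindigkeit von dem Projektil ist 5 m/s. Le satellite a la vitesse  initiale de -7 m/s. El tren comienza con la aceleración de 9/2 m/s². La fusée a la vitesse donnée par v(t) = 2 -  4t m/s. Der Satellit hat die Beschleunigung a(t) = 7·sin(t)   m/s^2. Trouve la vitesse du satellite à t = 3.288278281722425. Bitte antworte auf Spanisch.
Necesitamos integrar nuestra ecuación de la aceleración a(t) = 7·sin(t) 1 vez. La antiderivada de la aceleración es la velocidad. Usando v(0) = -7, obtenemos v(t) = -7·cos(t). De la ecuación de la velocidad v(t) = -7·cos(t), sustituimos t = 3.288278281722425 para obtener v = 6.92482657804805.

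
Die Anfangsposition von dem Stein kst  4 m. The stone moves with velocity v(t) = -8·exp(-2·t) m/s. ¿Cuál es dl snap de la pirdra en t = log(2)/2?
Debemos derivar nuestra ecuación de la velocidad v(t) = -8·exp(-2·t) 3 veces. La derivada de la velocidad da la aceleración: a(t) = 16·exp(-2·t). La derivada de la aceleración da la sacudida: j(t) = -32·exp(-2·t). Derivando la sacudida, obtenemos el snap: s(t) = 64·exp(-2·t). De la ecuación del snap s(t) = 64·exp(-2·t), sustituimos t = log(2)/2 para obtener s = 32.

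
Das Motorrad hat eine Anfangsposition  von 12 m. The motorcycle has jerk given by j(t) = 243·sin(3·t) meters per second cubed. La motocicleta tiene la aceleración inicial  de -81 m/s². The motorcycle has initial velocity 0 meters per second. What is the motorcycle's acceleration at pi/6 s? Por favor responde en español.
Para resolver esto, necesitamos tomar 1 integral de nuestra ecuación de la sacudida j(t) = 243·sin(3·t). Integrando la sacudida y usando la condición inicial a(0) = -81, obtenemos a(t) = -81·cos(3·t). Tenemos la aceleración a(t) = -81·cos(3·t). Sustituyendo t = pi/6: a(pi/6) = 0.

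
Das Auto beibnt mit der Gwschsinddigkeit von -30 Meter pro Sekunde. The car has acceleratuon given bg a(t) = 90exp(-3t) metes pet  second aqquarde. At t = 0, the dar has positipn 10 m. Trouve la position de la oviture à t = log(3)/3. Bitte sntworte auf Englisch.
We must find the integral of our acceleration equation a(t) = 90·exp(-3·t) 2 times. Integrating acceleration and using the initial condition v(0) = -30, we get v(t) = -30·exp(-3·t). Finding the antiderivative of v(t) and using x(0) = 10: x(t) = 10·exp(-3·t). We have position x(t) = 10·exp(-3·t). Substituting t = log(3)/3: x(log(3)/3) = 10/3.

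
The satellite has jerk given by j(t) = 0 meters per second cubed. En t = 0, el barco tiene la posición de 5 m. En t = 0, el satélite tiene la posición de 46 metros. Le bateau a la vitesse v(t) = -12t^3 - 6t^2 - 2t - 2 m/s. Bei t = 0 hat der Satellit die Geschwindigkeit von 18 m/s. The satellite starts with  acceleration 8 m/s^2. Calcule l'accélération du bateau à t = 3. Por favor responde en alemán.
Wir müssen unsere Gleichung für die Geschwindigkeit v(t) = -12·t^3 - 6·t^2 - 2·t - 2 1-mal ableiten. Durch Ableiten von der Geschwindigkeit erhalten wir die Beschleunigung: a(t) = -36·t^2 - 12·t - 2. Wir haben die Beschleunigung a(t) = -36·t^2 - 12·t - 2. Durch Einsetzen von t = 3: a(3) = -362.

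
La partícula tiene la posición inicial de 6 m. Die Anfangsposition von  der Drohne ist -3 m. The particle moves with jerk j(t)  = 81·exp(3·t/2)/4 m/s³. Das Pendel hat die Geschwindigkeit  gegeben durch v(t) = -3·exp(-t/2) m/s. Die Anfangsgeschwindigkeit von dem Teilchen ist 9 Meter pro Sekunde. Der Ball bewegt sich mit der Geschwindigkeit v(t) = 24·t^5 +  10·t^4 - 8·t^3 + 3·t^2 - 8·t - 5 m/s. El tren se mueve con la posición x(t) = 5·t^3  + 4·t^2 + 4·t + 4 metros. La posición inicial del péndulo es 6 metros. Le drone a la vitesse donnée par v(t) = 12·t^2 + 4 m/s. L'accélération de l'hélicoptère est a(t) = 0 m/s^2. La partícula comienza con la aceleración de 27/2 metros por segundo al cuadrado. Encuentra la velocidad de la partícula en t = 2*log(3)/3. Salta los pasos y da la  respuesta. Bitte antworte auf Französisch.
À t = 2*log(3)/3, v = 27.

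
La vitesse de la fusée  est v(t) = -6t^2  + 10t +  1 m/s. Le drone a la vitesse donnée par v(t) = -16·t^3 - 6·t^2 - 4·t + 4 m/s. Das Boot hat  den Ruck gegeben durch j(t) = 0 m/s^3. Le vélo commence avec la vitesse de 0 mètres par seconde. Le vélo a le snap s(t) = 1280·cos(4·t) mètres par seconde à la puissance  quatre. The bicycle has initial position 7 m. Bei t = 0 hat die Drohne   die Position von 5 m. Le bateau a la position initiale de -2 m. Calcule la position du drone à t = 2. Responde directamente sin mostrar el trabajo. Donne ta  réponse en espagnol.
La respuesta es -75.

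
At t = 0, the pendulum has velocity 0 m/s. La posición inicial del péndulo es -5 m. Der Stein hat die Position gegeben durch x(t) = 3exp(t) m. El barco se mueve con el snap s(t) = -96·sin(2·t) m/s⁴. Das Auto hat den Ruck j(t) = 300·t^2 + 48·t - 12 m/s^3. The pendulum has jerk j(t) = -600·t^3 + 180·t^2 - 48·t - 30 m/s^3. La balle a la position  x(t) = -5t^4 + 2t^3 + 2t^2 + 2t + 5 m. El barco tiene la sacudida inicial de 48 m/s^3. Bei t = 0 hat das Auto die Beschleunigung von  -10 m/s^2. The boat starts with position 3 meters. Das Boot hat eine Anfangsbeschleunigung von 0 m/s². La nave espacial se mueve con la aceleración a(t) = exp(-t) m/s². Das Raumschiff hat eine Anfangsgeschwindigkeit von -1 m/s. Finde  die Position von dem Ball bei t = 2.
Mit x(t) = -5·t^4 + 2·t^3 + 2·t^2 + 2·t + 5 und Einsetzen von t = 2, finden wir x = -47.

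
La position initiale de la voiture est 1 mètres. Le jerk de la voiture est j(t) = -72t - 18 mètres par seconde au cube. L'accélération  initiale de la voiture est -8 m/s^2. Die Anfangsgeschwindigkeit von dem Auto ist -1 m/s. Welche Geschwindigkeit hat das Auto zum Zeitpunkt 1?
Um dies zu lösen, müssen wir 2 Stammfunktionen unserer Gleichung für den Ruck j(t) = -72·t - 18 finden. Das Integral von dem Ruck, mit a(0) = -8, ergibt die Beschleunigung: a(t) = -36·t^2 - 18·t - 8. Das Integral von der Beschleunigung ist die Geschwindigkeit. Mit v(0) = -1 erhalten wir v(t) = -12·t^3 - 9·t^2 - 8·t - 1. Mit v(t) = -12·t^3 - 9·t^2 - 8·t - 1 und Einsetzen von t = 1, finden wir v = -30.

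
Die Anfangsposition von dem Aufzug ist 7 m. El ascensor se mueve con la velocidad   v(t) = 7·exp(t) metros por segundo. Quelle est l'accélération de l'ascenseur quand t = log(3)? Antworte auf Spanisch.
Para resolver esto, necesitamos tomar 1 derivada de nuestra ecuación de la velocidad v(t) = 7·exp(t). La derivada de la velocidad da la aceleración: a(t) = 7·exp(t). De la ecuación de la aceleración a(t) = 7·exp(t), sustituimos t = log(3) para obtener a = 21.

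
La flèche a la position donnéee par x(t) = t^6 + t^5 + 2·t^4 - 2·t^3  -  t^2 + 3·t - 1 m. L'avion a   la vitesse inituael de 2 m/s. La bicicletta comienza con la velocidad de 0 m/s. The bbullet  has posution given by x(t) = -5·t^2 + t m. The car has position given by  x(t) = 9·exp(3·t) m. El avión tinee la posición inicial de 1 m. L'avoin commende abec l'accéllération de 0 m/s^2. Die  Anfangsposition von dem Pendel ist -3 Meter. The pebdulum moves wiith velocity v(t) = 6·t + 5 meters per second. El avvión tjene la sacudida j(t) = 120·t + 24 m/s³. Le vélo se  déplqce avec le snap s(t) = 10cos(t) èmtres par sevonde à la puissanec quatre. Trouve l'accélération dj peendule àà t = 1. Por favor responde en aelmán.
Wir müssen unsere Gleichung für die Geschwindigkeit v(t) = 6·t + 5 1-mal ableiten. Mit d/dt von v(t) finden wir a(t) = 6. Aus der Gleichung für die Beschleunigung a(t) = 6, setzen wir t = 1 ein und erhalten a = 6.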